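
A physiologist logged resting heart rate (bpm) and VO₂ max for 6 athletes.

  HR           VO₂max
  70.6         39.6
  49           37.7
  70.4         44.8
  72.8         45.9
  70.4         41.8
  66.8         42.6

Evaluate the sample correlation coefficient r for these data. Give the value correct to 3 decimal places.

n = 6, Σx = 400, Σy = 252.4, Σx² = 27059.76, Σy² = 10665.3, Σxy = 16926.9
nΣxy − ΣxΣy = 101561.4 − 100960 = 601.4
nΣx² − (Σx)² = 162358.56 − 160000 = 2358.56; nΣy² − (Σy)² = 63991.8 − 63705.76 = 286.04
r = 601.4 / √(2358.56 × 286.04) = 601.4 / 821.3662 ≈ 0.732

0.732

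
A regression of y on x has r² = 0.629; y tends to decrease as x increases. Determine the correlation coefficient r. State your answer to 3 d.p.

|r| = √0.629 = 0.793
The association is negative, so r = −0.793.

-0.793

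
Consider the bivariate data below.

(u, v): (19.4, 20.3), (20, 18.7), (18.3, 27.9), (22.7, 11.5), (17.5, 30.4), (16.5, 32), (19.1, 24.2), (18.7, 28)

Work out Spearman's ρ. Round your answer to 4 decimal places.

Rank u: 6, 7, 3, 8, 2, 1, 5, 4
Rank v: 3, 2, 5, 1, 7, 8, 4, 6
d = rank(u) − rank(v): 3, 5, -2, 7, -5, -7, 1, -2; Σd² = 166
ρ = 1 − 6Σd² / [n(n²−1)] = 1 − 6×166 / (8×63) = 1 − 996/504 ≈ -0.9762

-0.9762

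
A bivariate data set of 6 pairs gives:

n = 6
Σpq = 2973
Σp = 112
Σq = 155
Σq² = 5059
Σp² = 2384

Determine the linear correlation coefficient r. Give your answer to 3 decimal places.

0.143

r = (nΣpq − ΣpΣq) / √[(nΣp² − (Σp)²)(nΣq² − (Σq)²)]
Numerator: 6×2973 − 112×155 = 478
Denominator: √[(14304 − 12544)(30354 − 24025)] = √[1760 × 6329] = 3337.5200
r = 478 / 3337.5200 ≈ 0.143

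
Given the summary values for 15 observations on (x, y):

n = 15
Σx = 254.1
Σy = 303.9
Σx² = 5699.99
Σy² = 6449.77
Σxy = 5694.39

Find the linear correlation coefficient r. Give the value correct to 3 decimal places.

r = (nΣxy − ΣxΣy) / √[(nΣx² − (Σx)²)(nΣy² − (Σy)²)]
Numerator: 15×5694.39 − 254.1×303.9 = 8194.86
Denominator: √[(85499.85 − 64566.81)(96746.55 − 92355.21)] = √[20933.04 × 4391.34] = 9587.7055
r = 8194.86 / 9587.7055 ≈ 0.855

0.855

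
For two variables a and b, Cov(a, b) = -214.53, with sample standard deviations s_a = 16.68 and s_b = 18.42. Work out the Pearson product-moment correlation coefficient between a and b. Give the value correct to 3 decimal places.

r = Cov(a,b) / (s_a · s_b) = -214.53 / (16.68 × 18.42)
  = -214.53 / 307.2456 ≈ -0.698

-0.698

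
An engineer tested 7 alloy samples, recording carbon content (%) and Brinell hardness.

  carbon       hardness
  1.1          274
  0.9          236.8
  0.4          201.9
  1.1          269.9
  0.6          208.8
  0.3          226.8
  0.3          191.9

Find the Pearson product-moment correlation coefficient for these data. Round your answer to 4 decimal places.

0.8894

n = 7, Σx = 4.7, Σy = 1610.1, Σx² = 3.93, Σy² = 376621.15, Σxy = 1143.06
nΣxy − ΣxΣy = 8001.42 − 7567.47 = 433.95
nΣx² − (Σx)² = 27.51 − 22.09 = 5.42; nΣy² − (Σy)² = 2636348.05 − 2592422.01 = 43926.04
r = 433.95 / √(5.42 × 43926.04) = 433.95 / 487.9335 ≈ 0.8894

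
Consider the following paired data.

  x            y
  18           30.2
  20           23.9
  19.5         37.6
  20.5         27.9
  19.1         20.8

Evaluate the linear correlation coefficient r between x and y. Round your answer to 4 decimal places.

-0.1035

n = 5, Σx = 97.1, Σy = 140.4, Σx² = 1889.31, Σy² = 4108.06, Σxy = 2724.03
nΣxy − ΣxΣy = 13620.15 − 13632.84 = -12.69
nΣx² − (Σx)² = 9446.55 − 9428.41 = 18.14; nΣy² − (Σy)² = 20540.3 − 19712.16 = 828.14
r = -12.69 / √(18.14 × 828.14) = -12.69 / 122.5661 ≈ -0.1035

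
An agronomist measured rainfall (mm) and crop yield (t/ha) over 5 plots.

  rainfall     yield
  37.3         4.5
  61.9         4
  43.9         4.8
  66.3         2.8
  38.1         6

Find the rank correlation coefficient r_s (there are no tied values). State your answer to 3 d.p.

-0.700

Rank rainfall: 1, 4, 3, 5, 2
Rank yield: 3, 2, 4, 1, 5
d = rank(rainfall) − rank(yield): -2, 2, -1, 4, -3; Σd² = 34
ρ = 1 − 6Σd² / [n(n²−1)] = 1 − 6×34 / (5×24) = 1 − 204/120 ≈ -0.700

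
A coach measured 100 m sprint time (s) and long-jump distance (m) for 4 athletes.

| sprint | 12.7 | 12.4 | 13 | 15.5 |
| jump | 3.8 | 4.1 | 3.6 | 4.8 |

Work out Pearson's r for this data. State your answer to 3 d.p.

0.840

n = 4, Σx = 53.6, Σy = 16.3, Σx² = 724.3, Σy² = 67.25, Σxy = 220.3
nΣxy − ΣxΣy = 881.2 − 873.68 = 7.52
nΣx² − (Σx)² = 2897.2 − 2872.96 = 24.24; nΣy² − (Σy)² = 269 − 265.69 = 3.31
r = 7.52 / √(24.24 × 3.31) = 7.52 / 8.9574 ≈ 0.840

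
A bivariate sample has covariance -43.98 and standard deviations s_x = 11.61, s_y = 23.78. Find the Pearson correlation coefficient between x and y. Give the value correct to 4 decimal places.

-0.1593

r = Cov(x,y) / (s_x · s_y) = -43.98 / (11.61 × 23.78)
  = -43.98 / 276.0858 ≈ -0.1593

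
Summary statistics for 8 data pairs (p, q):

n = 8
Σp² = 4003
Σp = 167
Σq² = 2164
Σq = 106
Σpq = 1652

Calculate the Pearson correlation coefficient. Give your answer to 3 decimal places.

-0.895

r = (nΣpq − ΣpΣq) / √[(nΣp² − (Σp)²)(nΣq² − (Σq)²)]
Numerator: 8×1652 − 167×106 = -4486
Denominator: √[(32024 − 27889)(17312 − 11236)] = √[4135 × 6076] = 5012.4106
r = -4486 / 5012.4106 ≈ -0.895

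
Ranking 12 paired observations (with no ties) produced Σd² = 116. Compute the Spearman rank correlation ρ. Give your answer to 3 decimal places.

0.594

ρ = 1 − 6Σd² / [n(n²−1)] = 1 − 6×116 / (12×143)
  = 1 − 696/1716 = 1 − 0.4056 ≈ 0.594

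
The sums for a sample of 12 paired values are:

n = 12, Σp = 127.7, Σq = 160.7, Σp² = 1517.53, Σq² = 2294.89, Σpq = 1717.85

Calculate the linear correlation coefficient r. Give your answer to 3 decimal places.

0.051

r = (nΣpq − ΣpΣq) / √[(nΣp² − (Σp)²)(nΣq² − (Σq)²)]
Numerator: 12×1717.85 − 127.7×160.7 = 92.81
Denominator: √[(18210.36 − 16307.29)(27538.68 − 25824.49)] = √[1903.07 × 1714.19] = 1806.1627
r = 92.81 / 1806.1627 ≈ 0.051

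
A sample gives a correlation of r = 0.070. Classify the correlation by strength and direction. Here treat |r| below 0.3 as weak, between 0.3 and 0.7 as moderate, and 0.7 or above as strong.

weak positive

r = 0.070 > 0 so the relationship is positive.
|r| = 0.070, which falls in the weak range.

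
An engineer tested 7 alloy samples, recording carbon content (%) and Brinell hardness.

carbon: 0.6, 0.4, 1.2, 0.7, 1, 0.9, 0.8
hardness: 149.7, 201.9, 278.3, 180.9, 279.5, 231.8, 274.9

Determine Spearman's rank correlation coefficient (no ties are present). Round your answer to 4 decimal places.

0.8214

Rank carbon: 2, 1, 7, 3, 6, 5, 4
Rank hardness: 1, 3, 6, 2, 7, 4, 5
d = rank(carbon) − rank(hardness): 1, -2, 1, 1, -1, 1, -1; Σd² = 10
ρ = 1 − 6Σd² / [n(n²−1)] = 1 − 6×10 / (7×48) = 1 − 60/336 ≈ 0.8214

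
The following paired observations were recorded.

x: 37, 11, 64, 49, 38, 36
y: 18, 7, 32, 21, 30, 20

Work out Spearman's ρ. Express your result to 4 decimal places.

0.8857

Rank x: 3, 1, 6, 5, 4, 2
Rank y: 2, 1, 6, 4, 5, 3
d = rank(x) − rank(y): 1, 0, 0, 1, -1, -1; Σd² = 4
ρ = 1 − 6Σd² / [n(n²−1)] = 1 − 6×4 / (6×35) = 1 − 24/210 ≈ 0.8857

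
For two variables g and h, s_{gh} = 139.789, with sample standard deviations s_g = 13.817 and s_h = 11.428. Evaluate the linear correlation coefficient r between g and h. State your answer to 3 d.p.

r = Cov(g,h) / (s_g · s_h) = 139.789 / (13.817 × 11.428)
  = 139.789 / 157.9007 ≈ 0.885

0.885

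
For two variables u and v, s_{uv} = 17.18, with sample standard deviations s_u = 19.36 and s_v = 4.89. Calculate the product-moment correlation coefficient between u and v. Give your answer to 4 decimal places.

r = Cov(u,v) / (s_u · s_v) = 17.18 / (19.36 × 4.89)
  = 17.18 / 94.6704 ≈ 0.1815

0.1815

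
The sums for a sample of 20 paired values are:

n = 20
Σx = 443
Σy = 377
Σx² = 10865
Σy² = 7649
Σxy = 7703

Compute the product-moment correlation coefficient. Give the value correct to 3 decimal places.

-0.857

r = (nΣxy − ΣxΣy) / √[(nΣx² − (Σx)²)(nΣy² − (Σy)²)]
Numerator: 20×7703 − 443×377 = -12951
Denominator: √[(217300 − 196249)(152980 − 142129)] = √[21051 × 10851] = 15113.7157
r = -12951 / 15113.7157 ≈ -0.857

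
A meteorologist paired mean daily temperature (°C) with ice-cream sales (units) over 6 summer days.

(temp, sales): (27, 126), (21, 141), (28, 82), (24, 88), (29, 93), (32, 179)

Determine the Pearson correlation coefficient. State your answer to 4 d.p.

0.2343

n = 6, Σx = 161, Σy = 709, Σx² = 4395, Σy² = 90915, Σxy = 19196
nΣxy − ΣxΣy = 115176 − 114149 = 1027
nΣx² − (Σx)² = 26370 − 25921 = 449; nΣy² − (Σy)² = 545490 − 502681 = 42809
r = 1027 / √(449 × 42809) = 1027 / 4384.2036 ≈ 0.2343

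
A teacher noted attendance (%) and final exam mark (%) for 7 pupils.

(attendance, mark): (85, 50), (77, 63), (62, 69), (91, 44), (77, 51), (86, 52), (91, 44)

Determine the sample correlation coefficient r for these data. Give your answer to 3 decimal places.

n = 7, Σx = 569, Σy = 373, Σx² = 46885, Σy² = 20407, Σxy = 29786
nΣxy − ΣxΣy = 208502 − 212237 = -3735
nΣx² − (Σx)² = 328195 − 323761 = 4434; nΣy² − (Σy)² = 142849 − 139129 = 3720
r = -3735 / √(4434 × 3720) = -3735 / 4061.3397 ≈ -0.920

-0.920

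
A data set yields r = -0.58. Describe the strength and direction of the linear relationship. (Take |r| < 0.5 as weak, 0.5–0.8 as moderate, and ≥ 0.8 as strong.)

moderate negative

r = -0.58 < 0 so the relationship is negative.
|r| = 0.58, which falls in the moderate range.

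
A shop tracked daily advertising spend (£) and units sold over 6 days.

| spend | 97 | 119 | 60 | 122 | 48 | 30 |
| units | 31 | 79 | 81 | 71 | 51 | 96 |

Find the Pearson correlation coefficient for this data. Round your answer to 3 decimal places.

n = 6, Σx = 476, Σy = 409, Σx² = 45258, Σy² = 30621, Σxy = 31258
nΣxy − ΣxΣy = 187548 − 194684 = -7136
nΣx² − (Σx)² = 271548 − 226576 = 44972; nΣy² − (Σy)² = 183726 − 167281 = 16445
r = -7136 / √(44972 × 16445) = -7136 / 27194.9359 ≈ -0.262

-0.262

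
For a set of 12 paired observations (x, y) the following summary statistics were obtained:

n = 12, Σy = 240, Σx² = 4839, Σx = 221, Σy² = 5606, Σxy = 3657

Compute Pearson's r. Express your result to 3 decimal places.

-0.969

r = (nΣxy − ΣxΣy) / √[(nΣx² − (Σx)²)(nΣy² − (Σy)²)]
Numerator: 12×3657 − 221×240 = -9156
Denominator: √[(58068 − 48841)(67272 − 57600)] = √[9227 × 9672] = 9446.8801
r = -9156 / 9446.8801 ≈ -0.969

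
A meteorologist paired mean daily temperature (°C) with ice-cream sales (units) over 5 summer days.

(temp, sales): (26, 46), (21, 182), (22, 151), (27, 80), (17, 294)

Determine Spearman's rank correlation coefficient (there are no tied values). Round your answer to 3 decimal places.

-0.900

Rank temp: 4, 2, 3, 5, 1
Rank sales: 1, 4, 3, 2, 5
d = rank(temp) − rank(sales): 3, -2, 0, 3, -4; Σd² = 38
ρ = 1 − 6Σd² / [n(n²−1)] = 1 − 6×38 / (5×24) = 1 − 228/120 ≈ -0.900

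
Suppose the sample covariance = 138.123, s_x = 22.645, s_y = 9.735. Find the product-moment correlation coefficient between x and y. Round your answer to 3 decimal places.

r = Cov(x,y) / (s_x · s_y) = 138.123 / (22.645 × 9.735)
  = 138.123 / 220.4491 ≈ 0.627

0.627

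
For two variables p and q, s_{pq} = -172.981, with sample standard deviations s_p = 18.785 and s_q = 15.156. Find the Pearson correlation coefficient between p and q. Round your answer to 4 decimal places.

r = Cov(p,q) / (s_p · s_q) = -172.981 / (18.785 × 15.156)
  = -172.981 / 284.7055 ≈ -0.6076

-0.6076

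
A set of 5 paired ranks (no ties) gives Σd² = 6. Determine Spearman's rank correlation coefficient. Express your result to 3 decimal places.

ρ = 1 − 6Σd² / [n(n²−1)] = 1 − 6×6 / (5×24)
  = 1 − 36/120 = 1 − 0.3000 ≈ 0.700

0.700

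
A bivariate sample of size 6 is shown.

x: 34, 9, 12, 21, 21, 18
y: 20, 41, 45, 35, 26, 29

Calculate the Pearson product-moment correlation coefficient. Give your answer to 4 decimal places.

-0.8832

n = 6, Σx = 115, Σy = 196, Σx² = 2587, Σy² = 6848, Σxy = 3392
nΣxy − ΣxΣy = 20352 − 22540 = -2188
nΣx² − (Σx)² = 15522 − 13225 = 2297; nΣy² − (Σy)² = 41088 − 38416 = 2672
r = -2188 / √(2297 × 2672) = -2188 / 2477.4148 ≈ -0.8832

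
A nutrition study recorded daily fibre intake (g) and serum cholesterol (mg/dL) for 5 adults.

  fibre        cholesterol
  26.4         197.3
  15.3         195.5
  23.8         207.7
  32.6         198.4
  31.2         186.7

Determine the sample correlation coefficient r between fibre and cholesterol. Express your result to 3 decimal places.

n = 5, Σx = 129.3, Σy = 985.6, Σx² = 3533.69, Σy² = 194506.28, Σxy = 25436.01
nΣxy − ΣxΣy = 127180.05 − 127438.08 = -258.03
nΣx² − (Σx)² = 17668.45 − 16718.49 = 949.96; nΣy² − (Σy)² = 972531.4 − 971407.36 = 1124.04
r = -258.03 / √(949.96 × 1124.04) = -258.03 / 1033.3407 ≈ -0.250

-0.250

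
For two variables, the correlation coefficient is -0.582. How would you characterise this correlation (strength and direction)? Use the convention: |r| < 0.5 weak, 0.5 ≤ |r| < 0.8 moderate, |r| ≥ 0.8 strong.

r = -0.582 < 0 so the relationship is negative.
|r| = 0.582, which falls in the moderate range.

moderate negative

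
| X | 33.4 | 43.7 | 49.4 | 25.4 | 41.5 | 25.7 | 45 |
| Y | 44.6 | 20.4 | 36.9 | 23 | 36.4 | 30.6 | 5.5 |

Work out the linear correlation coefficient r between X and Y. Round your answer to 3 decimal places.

n = 7, ΣX = 264.1, ΣY = 197.4, ΣX² = 10518.51, ΣY² = 6587.5, ΣXY = 7332.7
nΣXY − ΣXΣY = 51328.9 − 52133.34 = -804.44
nΣX² − (ΣX)² = 73629.57 − 69748.81 = 3880.76; nΣY² − (ΣY)² = 46112.5 − 38966.76 = 7145.74
r = -804.44 / √(3880.76 × 7145.74) = -804.44 / 5266.0139 ≈ -0.153

-0.153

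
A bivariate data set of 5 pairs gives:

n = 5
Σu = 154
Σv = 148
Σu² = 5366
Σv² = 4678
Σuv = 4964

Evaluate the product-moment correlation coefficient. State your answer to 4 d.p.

r = (nΣuv − ΣuΣv) / √[(nΣu² − (Σu)²)(nΣv² − (Σv)²)]
Numerator: 5×4964 − 154×148 = 2028
Denominator: √[(26830 − 23716)(23390 − 21904)] = √[3114 × 1486] = 2151.1402
r = 2028 / 2151.1402 ≈ 0.9428

0.9428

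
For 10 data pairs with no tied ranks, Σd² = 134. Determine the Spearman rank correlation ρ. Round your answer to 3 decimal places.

0.188

ρ = 1 − 6Σd² / [n(n²−1)] = 1 − 6×134 / (10×99)
  = 1 − 804/990 = 1 − 0.8121 ≈ 0.188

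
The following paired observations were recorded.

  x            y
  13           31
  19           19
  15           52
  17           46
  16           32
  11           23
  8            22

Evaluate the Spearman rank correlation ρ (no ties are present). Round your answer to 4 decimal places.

Rank x: 3, 7, 4, 6, 5, 2, 1
Rank y: 4, 1, 7, 6, 5, 3, 2
d = rank(x) − rank(y): -1, 6, -3, 0, 0, -1, -1; Σd² = 48
ρ = 1 − 6Σd² / [n(n²−1)] = 1 − 6×48 / (7×48) = 1 − 288/336 ≈ 0.1429

0.1429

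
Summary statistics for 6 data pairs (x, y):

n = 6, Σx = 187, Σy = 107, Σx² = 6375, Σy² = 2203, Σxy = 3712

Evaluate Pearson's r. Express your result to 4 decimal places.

r = (nΣxy − ΣxΣy) / √[(nΣx² − (Σx)²)(nΣy² − (Σy)²)]
Numerator: 6×3712 − 187×107 = 2263
Denominator: √[(38250 − 34969)(13218 − 11449)] = √[3281 × 1769] = 2409.1677
r = 2263 / 2409.1677 ≈ 0.9393

0.9393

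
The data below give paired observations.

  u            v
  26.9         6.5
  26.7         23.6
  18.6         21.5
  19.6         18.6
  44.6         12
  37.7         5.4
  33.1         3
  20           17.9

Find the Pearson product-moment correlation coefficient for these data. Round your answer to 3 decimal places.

n = 8, Σu = 227.2, Σv = 108.5, Σu² = 7072.68, Σv² = 1909.99, Σuv = 2765.51
nΣuv − ΣuΣv = 22124.08 − 24651.2 = -2527.12
nΣu² − (Σu)² = 56581.44 − 51619.84 = 4961.6; nΣv² − (Σv)² = 15279.92 − 11772.25 = 3507.67
r = -2527.12 / √(4961.6 × 3507.67) = -2527.12 / 4171.7689 ≈ -0.606

-0.606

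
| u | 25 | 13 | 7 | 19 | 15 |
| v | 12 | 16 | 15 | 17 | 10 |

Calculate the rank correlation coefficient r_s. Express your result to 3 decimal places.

Rank u: 5, 2, 1, 4, 3
Rank v: 2, 4, 3, 5, 1
d = rank(u) − rank(v): 3, -2, -2, -1, 2; Σd² = 22
ρ = 1 − 6Σd² / [n(n²−1)] = 1 − 6×22 / (5×24) = 1 − 132/120 ≈ -0.100

-0.100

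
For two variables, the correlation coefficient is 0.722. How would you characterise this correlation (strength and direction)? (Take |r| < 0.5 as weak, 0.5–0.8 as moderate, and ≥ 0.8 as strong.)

moderate positive

r = 0.722 > 0 so the relationship is positive.
|r| = 0.722, which falls in the moderate range.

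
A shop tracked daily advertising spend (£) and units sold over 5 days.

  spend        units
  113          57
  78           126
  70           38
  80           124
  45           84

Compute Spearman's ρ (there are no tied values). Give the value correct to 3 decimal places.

Rank spend: 5, 3, 2, 4, 1
Rank units: 2, 5, 1, 4, 3
d = rank(spend) − rank(units): 3, -2, 1, 0, -2; Σd² = 18
ρ = 1 − 6Σd² / [n(n²−1)] = 1 − 6×18 / (5×24) = 1 − 108/120 ≈ 0.100

0.100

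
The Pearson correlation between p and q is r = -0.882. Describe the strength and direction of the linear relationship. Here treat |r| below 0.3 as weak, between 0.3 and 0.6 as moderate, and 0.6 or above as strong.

strong negative

r = -0.882 < 0 so the relationship is negative.
|r| = 0.882, which falls in the strong range.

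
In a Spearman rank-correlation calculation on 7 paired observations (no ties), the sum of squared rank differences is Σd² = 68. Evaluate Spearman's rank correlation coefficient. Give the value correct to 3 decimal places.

-0.214

ρ = 1 − 6Σd² / [n(n²−1)] = 1 − 6×68 / (7×48)
  = 1 − 408/336 = 1 − 1.2143 ≈ -0.214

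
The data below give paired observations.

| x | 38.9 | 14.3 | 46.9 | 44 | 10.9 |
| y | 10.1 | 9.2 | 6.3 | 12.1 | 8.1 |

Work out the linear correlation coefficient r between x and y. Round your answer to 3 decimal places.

0.140

n = 5, Σx = 155, Σy = 45.8, Σx² = 5972.12, Σy² = 438.36, Σxy = 1440.61
nΣxy − ΣxΣy = 7203.05 − 7099 = 104.05
nΣx² − (Σx)² = 29860.6 − 24025 = 5835.6; nΣy² − (Σy)² = 2191.8 − 2097.64 = 94.16
r = 104.05 / √(5835.6 × 94.16) = 104.05 / 741.2692 ≈ 0.140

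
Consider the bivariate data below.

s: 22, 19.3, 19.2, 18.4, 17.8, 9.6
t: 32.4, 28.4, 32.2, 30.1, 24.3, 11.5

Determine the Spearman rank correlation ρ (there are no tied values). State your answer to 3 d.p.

0.829

Rank s: 6, 5, 4, 3, 2, 1
Rank t: 6, 3, 5, 4, 2, 1
d = rank(s) − rank(t): 0, 2, -1, -1, 0, 0; Σd² = 6
ρ = 1 − 6Σd² / [n(n²−1)] = 1 − 6×6 / (6×35) = 1 − 36/210 ≈ 0.829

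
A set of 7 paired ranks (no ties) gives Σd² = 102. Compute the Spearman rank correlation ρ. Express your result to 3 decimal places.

-0.821

ρ = 1 − 6Σd² / [n(n²−1)] = 1 − 6×102 / (7×48)
  = 1 − 612/336 = 1 − 1.8214 ≈ -0.821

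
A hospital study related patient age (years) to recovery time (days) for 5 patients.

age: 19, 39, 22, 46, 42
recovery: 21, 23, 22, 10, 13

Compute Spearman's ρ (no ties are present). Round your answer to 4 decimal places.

-0.6000

Rank age: 1, 3, 2, 5, 4
Rank recovery: 3, 5, 4, 1, 2
d = rank(age) − rank(recovery): -2, -2, -2, 4, 2; Σd² = 32
ρ = 1 − 6Σd² / [n(n²−1)] = 1 − 6×32 / (5×24) = 1 − 192/120 ≈ -0.6000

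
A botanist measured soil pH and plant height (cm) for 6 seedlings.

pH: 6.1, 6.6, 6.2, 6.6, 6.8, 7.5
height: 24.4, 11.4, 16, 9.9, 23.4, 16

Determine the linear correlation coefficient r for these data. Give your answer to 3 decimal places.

n = 6, Σx = 39.8, Σy = 101.1, Σx² = 265.26, Σy² = 1882.89, Σxy = 667.74
nΣxy − ΣxΣy = 4006.44 − 4023.78 = -17.34
nΣx² − (Σx)² = 1591.56 − 1584.04 = 7.52; nΣy² − (Σy)² = 11297.34 − 10221.21 = 1076.13
r = -17.34 / √(7.52 × 1076.13) = -17.34 / 89.9583 ≈ -0.193

-0.193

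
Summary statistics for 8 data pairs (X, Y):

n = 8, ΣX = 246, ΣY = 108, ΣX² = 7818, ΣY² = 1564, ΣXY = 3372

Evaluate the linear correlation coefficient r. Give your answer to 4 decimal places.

0.3111

r = (nΣXY − ΣXΣY) / √[(nΣX² − (ΣX)²)(nΣY² − (ΣY)²)]
Numerator: 8×3372 − 246×108 = 408
Denominator: √[(62544 − 60516)(12512 − 11664)] = √[2028 × 848] = 1311.3901
r = 408 / 1311.3901 ≈ 0.3111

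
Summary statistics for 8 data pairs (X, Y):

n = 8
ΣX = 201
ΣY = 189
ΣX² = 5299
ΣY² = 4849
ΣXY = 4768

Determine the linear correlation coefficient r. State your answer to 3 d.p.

0.063

r = (nΣXY − ΣXΣY) / √[(nΣX² − (ΣX)²)(nΣY² − (ΣY)²)]
Numerator: 8×4768 − 201×189 = 155
Denominator: √[(42392 − 40401)(38792 − 35721)] = √[1991 × 3071] = 2472.7234
r = 155 / 2472.7234 ≈ 0.063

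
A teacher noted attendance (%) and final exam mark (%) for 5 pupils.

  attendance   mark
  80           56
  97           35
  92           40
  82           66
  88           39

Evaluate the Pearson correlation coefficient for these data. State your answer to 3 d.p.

n = 5, Σx = 439, Σy = 236, Σx² = 38741, Σy² = 11838, Σxy = 20399
nΣxy − ΣxΣy = 101995 − 103604 = -1609
nΣx² − (Σx)² = 193705 − 192721 = 984; nΣy² − (Σy)² = 59190 − 55696 = 3494
r = -1609 / √(984 × 3494) = -1609 / 1854.2103 ≈ -0.868

-0.868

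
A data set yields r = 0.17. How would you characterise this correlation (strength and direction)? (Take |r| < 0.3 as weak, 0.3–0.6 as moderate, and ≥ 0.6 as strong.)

r = 0.17 > 0 so the relationship is positive.
|r| = 0.17, which falls in the weak range.

weak positive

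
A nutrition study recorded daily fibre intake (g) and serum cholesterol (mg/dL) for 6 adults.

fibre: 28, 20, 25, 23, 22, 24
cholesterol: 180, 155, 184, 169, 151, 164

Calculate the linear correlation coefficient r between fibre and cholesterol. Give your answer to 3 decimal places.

n = 6, Σx = 142, Σy = 1003, Σx² = 3398, Σy² = 168539, Σxy = 23885
nΣxy − ΣxΣy = 143310 − 142426 = 884
nΣx² − (Σx)² = 20388 − 20164 = 224; nΣy² − (Σy)² = 1011234 − 1006009 = 5225
r = 884 / √(224 × 5225) = 884 / 1081.8503 ≈ 0.817

0.817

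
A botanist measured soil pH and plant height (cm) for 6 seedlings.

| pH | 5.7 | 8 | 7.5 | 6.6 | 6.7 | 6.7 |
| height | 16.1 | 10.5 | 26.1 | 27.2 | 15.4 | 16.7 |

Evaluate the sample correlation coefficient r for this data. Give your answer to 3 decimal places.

-0.113

n = 6, Σx = 41.2, Σy = 112, Σx² = 286.08, Σy² = 2306.56, Σxy = 766.11
nΣxy − ΣxΣy = 4596.66 − 4614.4 = -17.74
nΣx² − (Σx)² = 1716.48 − 1697.44 = 19.04; nΣy² − (Σy)² = 13839.36 − 12544 = 1295.36
r = -17.74 / √(19.04 × 1295.36) = -17.74 / 157.0467 ≈ -0.113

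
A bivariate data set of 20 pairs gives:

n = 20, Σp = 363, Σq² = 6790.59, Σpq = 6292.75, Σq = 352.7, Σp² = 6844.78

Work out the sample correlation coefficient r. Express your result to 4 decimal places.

r = (nΣpq − ΣpΣq) / √[(nΣp² − (Σp)²)(nΣq² − (Σq)²)]
Numerator: 20×6292.75 − 363×352.7 = -2175.1
Denominator: √[(136895.6 − 131769)(135811.8 − 124397.29)] = √[5126.6 × 11414.51] = 7649.6815
r = -2175.1 / 7649.6815 ≈ -0.2843

-0.2843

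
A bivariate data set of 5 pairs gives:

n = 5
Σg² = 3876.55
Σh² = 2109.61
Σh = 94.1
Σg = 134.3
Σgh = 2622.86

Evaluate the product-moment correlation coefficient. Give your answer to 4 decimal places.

r = (nΣgh − ΣgΣh) / √[(nΣg² − (Σg)²)(nΣh² − (Σh)²)]
Numerator: 5×2622.86 − 134.3×94.1 = 476.67
Denominator: √[(19382.75 − 18036.49)(10548.05 − 8854.81)] = √[1346.26 × 1693.24] = 1509.8150
r = 476.67 / 1509.8150 ≈ 0.3157

0.3157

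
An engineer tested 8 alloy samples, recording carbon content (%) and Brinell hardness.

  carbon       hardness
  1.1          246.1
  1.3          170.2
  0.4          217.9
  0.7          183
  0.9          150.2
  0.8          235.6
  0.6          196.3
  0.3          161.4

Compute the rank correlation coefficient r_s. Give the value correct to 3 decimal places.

0.095

Rank carbon: 7, 8, 2, 4, 6, 5, 3, 1
Rank hardness: 8, 3, 6, 4, 1, 7, 5, 2
d = rank(carbon) − rank(hardness): -1, 5, -4, 0, 5, -2, -2, -1; Σd² = 76
ρ = 1 − 6Σd² / [n(n²−1)] = 1 − 6×76 / (8×63) = 1 − 456/504 ≈ 0.095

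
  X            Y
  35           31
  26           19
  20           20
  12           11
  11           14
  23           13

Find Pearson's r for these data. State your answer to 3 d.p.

0.848

n = 6, ΣX = 127, ΣY = 108, ΣX² = 3095, ΣY² = 2208, ΣXY = 2564
nΣXY − ΣXΣY = 15384 − 13716 = 1668
nΣX² − (ΣX)² = 18570 − 16129 = 2441; nΣY² − (ΣY)² = 13248 − 11664 = 1584
r = 1668 / √(2441 × 1584) = 1668 / 1966.3530 ≈ 0.848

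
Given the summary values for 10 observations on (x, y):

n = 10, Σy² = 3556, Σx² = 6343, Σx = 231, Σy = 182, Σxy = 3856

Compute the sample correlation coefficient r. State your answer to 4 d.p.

-0.7031

r = (nΣxy − ΣxΣy) / √[(nΣx² − (Σx)²)(nΣy² − (Σy)²)]
Numerator: 10×3856 − 231×182 = -3482
Denominator: √[(63430 − 53361)(35560 − 33124)] = √[10069 × 2436] = 4952.5836
r = -3482 / 4952.5836 ≈ -0.7031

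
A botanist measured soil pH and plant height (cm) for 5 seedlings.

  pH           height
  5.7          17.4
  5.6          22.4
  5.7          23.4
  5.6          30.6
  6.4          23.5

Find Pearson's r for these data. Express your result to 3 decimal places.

n = 5, Σx = 29, Σy = 117.3, Σx² = 168.66, Σy² = 2840.69, Σxy = 679.76
nΣxy − ΣxΣy = 3398.8 − 3401.7 = -2.9
nΣx² − (Σx)² = 843.3 − 841 = 2.3; nΣy² − (Σy)² = 14203.45 − 13759.29 = 444.16
r = -2.9 / √(2.3 × 444.16) = -2.9 / 31.9620 ≈ -0.091

-0.091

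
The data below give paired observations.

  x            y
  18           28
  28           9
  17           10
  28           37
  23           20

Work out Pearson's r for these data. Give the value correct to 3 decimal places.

0.202

n = 5, Σx = 114, Σy = 104, Σx² = 2710, Σy² = 2734, Σxy = 2422
nΣxy − ΣxΣy = 12110 − 11856 = 254
nΣx² − (Σx)² = 13550 − 12996 = 554; nΣy² − (Σy)² = 13670 − 10816 = 2854
r = 254 / √(554 × 2854) = 254 / 1257.4244 ≈ 0.202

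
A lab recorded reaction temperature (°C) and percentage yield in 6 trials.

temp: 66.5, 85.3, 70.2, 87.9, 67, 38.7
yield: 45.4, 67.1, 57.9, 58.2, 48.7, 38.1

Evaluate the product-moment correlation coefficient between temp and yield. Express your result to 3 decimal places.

n = 6, Σx = 415.6, Σy = 315.4, Σx² = 30339.48, Σy² = 17126.52, Σxy = 22660.46
nΣxy − ΣxΣy = 135962.76 − 131080.24 = 4882.52
nΣx² − (Σx)² = 182036.88 − 172723.36 = 9313.52; nΣy² − (Σy)² = 102759.12 − 99477.16 = 3281.96
r = 4882.52 / √(9313.52 × 3281.96) = 4882.52 / 5528.7069 ≈ 0.883

0.883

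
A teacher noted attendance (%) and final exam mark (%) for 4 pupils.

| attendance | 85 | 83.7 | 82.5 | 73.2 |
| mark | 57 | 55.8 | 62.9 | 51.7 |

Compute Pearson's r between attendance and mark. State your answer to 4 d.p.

n = 4, Σx = 324.4, Σy = 227.4, Σx² = 26395.18, Σy² = 12991.94, Σxy = 18489.15
nΣxy − ΣxΣy = 73956.6 − 73768.56 = 188.04
nΣx² − (Σx)² = 105580.72 − 105235.36 = 345.36; nΣy² − (Σy)² = 51967.76 − 51710.76 = 257
r = 188.04 / √(345.36 × 257) = 188.04 / 297.9220 ≈ 0.6312

0.6312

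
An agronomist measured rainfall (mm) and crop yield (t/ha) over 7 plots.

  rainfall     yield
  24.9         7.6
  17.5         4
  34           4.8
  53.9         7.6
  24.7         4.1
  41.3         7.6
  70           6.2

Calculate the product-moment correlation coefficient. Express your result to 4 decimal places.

0.4679

n = 7, Σx = 266.3, Σy = 41.9, Σx² = 12203.25, Σy² = 267.57, Σxy = 1681.23
nΣxy − ΣxΣy = 11768.61 − 11157.97 = 610.64
nΣx² − (Σx)² = 85422.75 − 70915.69 = 14507.06; nΣy² − (Σy)² = 1872.99 − 1755.61 = 117.38
r = 610.64 / √(14507.06 × 117.38) = 610.64 / 1304.9286 ≈ 0.4679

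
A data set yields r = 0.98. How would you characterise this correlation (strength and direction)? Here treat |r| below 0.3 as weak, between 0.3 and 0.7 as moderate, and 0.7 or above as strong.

r = 0.98 > 0 so the relationship is positive.
|r| = 0.98, which falls in the strong range.

strong positive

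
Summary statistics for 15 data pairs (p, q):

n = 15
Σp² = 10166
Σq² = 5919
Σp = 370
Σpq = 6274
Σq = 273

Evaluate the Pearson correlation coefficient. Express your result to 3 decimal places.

-0.463

r = (nΣpq − ΣpΣq) / √[(nΣp² − (Σp)²)(nΣq² − (Σq)²)]
Numerator: 15×6274 − 370×273 = -6900
Denominator: √[(152490 − 136900)(88785 − 74529)] = √[15590 × 14256] = 14908.0864
r = -6900 / 14908.0864 ≈ -0.463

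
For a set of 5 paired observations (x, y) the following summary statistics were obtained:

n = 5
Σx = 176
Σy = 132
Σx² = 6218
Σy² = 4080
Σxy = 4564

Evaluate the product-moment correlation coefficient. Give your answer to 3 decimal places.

-0.707

r = (nΣxy − ΣxΣy) / √[(nΣx² − (Σx)²)(nΣy² − (Σy)²)]
Numerator: 5×4564 − 176×132 = -412
Denominator: √[(31090 − 30976)(20400 − 17424)] = √[114 × 2976] = 582.4637
r = -412 / 582.4637 ≈ -0.707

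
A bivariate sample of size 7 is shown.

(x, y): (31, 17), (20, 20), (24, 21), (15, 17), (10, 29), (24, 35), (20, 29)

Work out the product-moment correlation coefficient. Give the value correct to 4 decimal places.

n = 7, Σx = 144, Σy = 168, Σx² = 3238, Σy² = 4326, Σxy = 3396
nΣxy − ΣxΣy = 23772 − 24192 = -420
nΣx² − (Σx)² = 22666 − 20736 = 1930; nΣy² − (Σy)² = 30282 − 28224 = 2058
r = -420 / √(1930 × 2058) = -420 / 1992.9727 ≈ -0.2107

-0.2107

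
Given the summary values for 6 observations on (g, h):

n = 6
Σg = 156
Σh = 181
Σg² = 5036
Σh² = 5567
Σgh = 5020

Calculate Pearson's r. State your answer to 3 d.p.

r = (nΣgh − ΣgΣh) / √[(nΣg² − (Σg)²)(nΣh² − (Σh)²)]
Numerator: 6×5020 − 156×181 = 1884
Denominator: √[(30216 − 24336)(33402 − 32761)] = √[5880 × 641] = 1941.4119
r = 1884 / 1941.4119 ≈ 0.970

0.970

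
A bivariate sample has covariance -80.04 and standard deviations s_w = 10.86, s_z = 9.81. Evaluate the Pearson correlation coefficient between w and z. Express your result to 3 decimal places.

r = Cov(w,z) / (s_w · s_z) = -80.04 / (10.86 × 9.81)
  = -80.04 / 106.5366 ≈ -0.751

-0.751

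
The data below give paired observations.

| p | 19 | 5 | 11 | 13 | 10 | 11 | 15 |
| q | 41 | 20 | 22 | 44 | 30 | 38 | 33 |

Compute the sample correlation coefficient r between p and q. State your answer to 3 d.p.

n = 7, Σp = 84, Σq = 228, Σp² = 1122, Σq² = 7934, Σpq = 2906
nΣpq − ΣpΣq = 20342 − 19152 = 1190
nΣp² − (Σp)² = 7854 − 7056 = 798; nΣq² − (Σq)² = 55538 − 51984 = 3554
r = 1190 / √(798 × 3554) = 1190 / 1684.0701 ≈ 0.707

0.707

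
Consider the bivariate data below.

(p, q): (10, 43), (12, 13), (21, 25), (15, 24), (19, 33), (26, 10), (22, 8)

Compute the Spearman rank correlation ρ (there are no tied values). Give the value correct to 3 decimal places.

Rank p: 1, 2, 5, 3, 4, 7, 6
Rank q: 7, 3, 5, 4, 6, 2, 1
d = rank(p) − rank(q): -6, -1, 0, -1, -2, 5, 5; Σd² = 92
ρ = 1 − 6Σd² / [n(n²−1)] = 1 − 6×92 / (7×48) = 1 − 552/336 ≈ -0.643

-0.643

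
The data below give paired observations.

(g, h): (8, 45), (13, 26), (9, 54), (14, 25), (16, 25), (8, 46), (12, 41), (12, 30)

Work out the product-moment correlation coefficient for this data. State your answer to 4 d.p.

-0.8750

n = 8, Σg = 92, Σh = 292, Σg² = 1118, Σh² = 11564, Σgh = 3154
nΣgh − ΣgΣh = 25232 − 26864 = -1632
nΣg² − (Σg)² = 8944 − 8464 = 480; nΣh² − (Σh)² = 92512 − 85264 = 7248
r = -1632 / √(480 × 7248) = -1632 / 1865.2185 ≈ -0.8750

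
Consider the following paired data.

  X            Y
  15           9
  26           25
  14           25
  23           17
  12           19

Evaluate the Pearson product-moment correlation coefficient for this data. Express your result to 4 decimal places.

n = 5, ΣX = 90, ΣY = 95, ΣX² = 1770, ΣY² = 1981, ΣXY = 1754
nΣXY − ΣXΣY = 8770 − 8550 = 220
nΣX² − (ΣX)² = 8850 − 8100 = 750; nΣY² − (ΣY)² = 9905 − 9025 = 880
r = 220 / √(750 × 880) = 220 / 812.4038 ≈ 0.2708

0.2708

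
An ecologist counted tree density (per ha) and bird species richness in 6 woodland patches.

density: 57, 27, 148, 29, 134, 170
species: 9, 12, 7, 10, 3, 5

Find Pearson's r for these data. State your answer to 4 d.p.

-0.8633

n = 6, Σx = 565, Σy = 46, Σx² = 73579, Σy² = 408, Σxy = 3415
nΣxy − ΣxΣy = 20490 − 25990 = -5500
nΣx² − (Σx)² = 441474 − 319225 = 122249; nΣy² − (Σy)² = 2448 − 2116 = 332
r = -5500 / √(122249 × 332) = -5500 / 6370.7667 ≈ -0.8633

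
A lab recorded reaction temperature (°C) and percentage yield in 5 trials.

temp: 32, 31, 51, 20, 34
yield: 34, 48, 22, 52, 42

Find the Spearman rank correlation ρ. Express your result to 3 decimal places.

-0.900

Rank temp: 3, 2, 5, 1, 4
Rank yield: 2, 4, 1, 5, 3
d = rank(temp) − rank(yield): 1, -2, 4, -4, 1; Σd² = 38
ρ = 1 − 6Σd² / [n(n²−1)] = 1 − 6×38 / (5×24) = 1 − 228/120 ≈ -0.900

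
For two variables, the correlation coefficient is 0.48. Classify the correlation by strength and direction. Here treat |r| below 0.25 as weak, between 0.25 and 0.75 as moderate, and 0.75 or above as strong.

moderate positive

r = 0.48 > 0 so the relationship is positive.
|r| = 0.48, which falls in the moderate range.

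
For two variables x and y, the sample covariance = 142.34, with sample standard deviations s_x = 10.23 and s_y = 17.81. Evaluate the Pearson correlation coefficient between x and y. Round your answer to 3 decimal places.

r = Cov(x,y) / (s_x · s_y) = 142.34 / (10.23 × 17.81)
  = 142.34 / 182.1963 ≈ 0.781

0.781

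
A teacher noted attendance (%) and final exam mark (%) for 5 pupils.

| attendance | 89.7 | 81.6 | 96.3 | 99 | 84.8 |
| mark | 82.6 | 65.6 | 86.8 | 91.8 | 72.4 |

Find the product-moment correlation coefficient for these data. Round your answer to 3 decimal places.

n = 5, Σx = 451.4, Σy = 399.2, Σx² = 40970.38, Σy² = 32329.36, Σxy = 36348.74
nΣxy − ΣxΣy = 181743.7 − 180198.88 = 1544.82
nΣx² − (Σx)² = 204851.9 − 203761.96 = 1089.94; nΣy² − (Σy)² = 161646.8 − 159360.64 = 2286.16
r = 1544.82 / √(1089.94 × 2286.16) = 1544.82 / 1578.5364 ≈ 0.979

0.979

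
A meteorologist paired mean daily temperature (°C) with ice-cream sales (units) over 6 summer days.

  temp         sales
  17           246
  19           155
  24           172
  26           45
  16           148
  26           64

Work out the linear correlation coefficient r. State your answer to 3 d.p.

-0.744

n = 6, Σx = 128, Σy = 830, Σx² = 2834, Σy² = 142150, Σxy = 16457
nΣxy − ΣxΣy = 98742 − 106240 = -7498
nΣx² − (Σx)² = 17004 − 16384 = 620; nΣy² − (Σy)² = 852900 − 688900 = 164000
r = -7498 / √(620 × 164000) = -7498 / 10083.6501 ≈ -0.744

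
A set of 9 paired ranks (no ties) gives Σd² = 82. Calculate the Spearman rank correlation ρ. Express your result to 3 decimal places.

0.317

ρ = 1 − 6Σd² / [n(n²−1)] = 1 − 6×82 / (9×80)
  = 1 − 492/720 = 1 − 0.6833 ≈ 0.317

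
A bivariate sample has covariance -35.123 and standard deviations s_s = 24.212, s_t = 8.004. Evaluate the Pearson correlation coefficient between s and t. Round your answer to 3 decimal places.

r = Cov(s,t) / (s_s · s_t) = -35.123 / (24.212 × 8.004)
  = -35.123 / 193.7928 ≈ -0.181

-0.181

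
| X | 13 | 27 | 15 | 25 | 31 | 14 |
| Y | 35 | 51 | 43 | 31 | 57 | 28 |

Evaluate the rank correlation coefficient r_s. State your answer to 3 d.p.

Rank X: 1, 5, 3, 4, 6, 2
Rank Y: 3, 5, 4, 2, 6, 1
d = rank(X) − rank(Y): -2, 0, -1, 2, 0, 1; Σd² = 10
ρ = 1 − 6Σd² / [n(n²−1)] = 1 − 6×10 / (6×35) = 1 − 60/210 ≈ 0.714

0.714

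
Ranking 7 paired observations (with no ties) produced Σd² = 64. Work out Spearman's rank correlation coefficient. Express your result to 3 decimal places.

-0.143

ρ = 1 − 6Σd² / [n(n²−1)] = 1 − 6×64 / (7×48)
  = 1 − 384/336 = 1 − 1.1429 ≈ -0.143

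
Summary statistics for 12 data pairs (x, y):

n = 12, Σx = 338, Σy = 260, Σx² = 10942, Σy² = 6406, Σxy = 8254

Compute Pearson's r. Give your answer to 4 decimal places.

0.8880

r = (nΣxy − ΣxΣy) / √[(nΣx² − (Σx)²)(nΣy² − (Σy)²)]
Numerator: 12×8254 − 338×260 = 11168
Denominator: √[(131304 − 114244)(76872 − 67600)] = √[17060 × 9272] = 12576.9758
r = 11168 / 12576.9758 ≈ 0.8880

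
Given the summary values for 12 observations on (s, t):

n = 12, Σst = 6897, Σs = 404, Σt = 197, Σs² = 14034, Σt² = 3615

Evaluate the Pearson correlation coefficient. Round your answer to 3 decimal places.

0.652

r = (nΣst − ΣsΣt) / √[(nΣs² − (Σs)²)(nΣt² − (Σt)²)]
Numerator: 12×6897 − 404×197 = 3176
Denominator: √[(168408 − 163216)(43380 − 38809)] = √[5192 × 4571] = 4871.6149
r = 3176 / 4871.6149 ≈ 0.652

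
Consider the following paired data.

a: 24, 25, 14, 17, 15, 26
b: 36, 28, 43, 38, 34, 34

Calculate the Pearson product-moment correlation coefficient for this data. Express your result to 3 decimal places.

-0.665

n = 6, Σa = 121, Σb = 213, Σa² = 2587, Σb² = 7685, Σab = 4206
nΣab − ΣaΣb = 25236 − 25773 = -537
nΣa² − (Σa)² = 15522 − 14641 = 881; nΣb² − (Σb)² = 46110 − 45369 = 741
r = -537 / √(881 × 741) = -537 / 807.9734 ≈ -0.665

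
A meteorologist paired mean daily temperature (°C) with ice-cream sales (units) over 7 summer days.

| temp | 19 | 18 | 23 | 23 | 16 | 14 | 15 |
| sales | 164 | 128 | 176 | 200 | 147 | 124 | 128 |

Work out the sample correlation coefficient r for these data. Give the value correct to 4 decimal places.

n = 7, Σx = 128, Σy = 1067, Σx² = 2420, Σy² = 167625, Σxy = 20076
nΣxy − ΣxΣy = 140532 − 136576 = 3956
nΣx² − (Σx)² = 16940 − 16384 = 556; nΣy² − (Σy)² = 1173375 − 1138489 = 34886
r = 3956 / √(556 × 34886) = 3956 / 4404.1589 ≈ 0.8982

0.8982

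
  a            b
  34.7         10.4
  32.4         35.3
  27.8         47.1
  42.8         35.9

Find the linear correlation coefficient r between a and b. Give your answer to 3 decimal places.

n = 4, Σa = 137.7, Σb = 128.7, Σa² = 4858.53, Σb² = 4861.47, Σab = 4350.5
nΣab − ΣaΣb = 17402 − 17721.99 = -319.99
nΣa² − (Σa)² = 19434.12 − 18961.29 = 472.83; nΣb² − (Σb)² = 19445.88 − 16563.69 = 2882.19
r = -319.99 / √(472.83 × 2882.19) = -319.99 / 1167.3842 ≈ -0.274

-0.274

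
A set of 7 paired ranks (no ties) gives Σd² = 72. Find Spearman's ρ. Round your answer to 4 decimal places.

ρ = 1 − 6Σd² / [n(n²−1)] = 1 − 6×72 / (7×48)
  = 1 − 432/336 = 1 − 1.28571 ≈ -0.2857

-0.2857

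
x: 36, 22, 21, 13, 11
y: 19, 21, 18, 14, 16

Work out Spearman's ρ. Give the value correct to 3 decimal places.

0.800

Rank x: 5, 4, 3, 2, 1
Rank y: 4, 5, 3, 1, 2
d = rank(x) − rank(y): 1, -1, 0, 1, -1; Σd² = 4
ρ = 1 − 6Σd² / [n(n²−1)] = 1 − 6×4 / (5×24) = 1 − 24/120 ≈ 0.800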